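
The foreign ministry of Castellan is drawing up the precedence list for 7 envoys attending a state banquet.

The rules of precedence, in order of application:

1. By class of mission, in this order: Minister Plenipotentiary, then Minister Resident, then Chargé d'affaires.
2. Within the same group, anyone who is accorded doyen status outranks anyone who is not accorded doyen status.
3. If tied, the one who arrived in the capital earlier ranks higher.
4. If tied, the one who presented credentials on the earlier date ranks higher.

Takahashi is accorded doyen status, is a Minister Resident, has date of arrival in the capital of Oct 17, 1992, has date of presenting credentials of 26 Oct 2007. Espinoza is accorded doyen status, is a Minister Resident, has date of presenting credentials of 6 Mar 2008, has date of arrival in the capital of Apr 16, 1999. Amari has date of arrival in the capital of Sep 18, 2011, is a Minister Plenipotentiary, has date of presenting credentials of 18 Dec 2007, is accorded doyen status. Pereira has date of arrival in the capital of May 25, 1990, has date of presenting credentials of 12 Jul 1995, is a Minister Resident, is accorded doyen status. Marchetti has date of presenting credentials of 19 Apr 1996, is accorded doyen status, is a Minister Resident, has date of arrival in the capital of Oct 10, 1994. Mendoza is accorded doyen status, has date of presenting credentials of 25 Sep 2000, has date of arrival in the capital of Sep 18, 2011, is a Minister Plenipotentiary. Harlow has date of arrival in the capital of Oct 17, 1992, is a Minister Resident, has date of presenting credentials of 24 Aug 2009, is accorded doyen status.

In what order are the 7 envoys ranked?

By class of mission: Mendoza and Amari (Minister Plenipotentiary); then Pereira, Takahashi, Harlow, Marchetti and Espinoza (Minister Resident).
Mendoza and Amari are each accorded doyen status, so the next rule applies.
Mendoza and Amari both have date of arrival in the capital Sep 18, 2011, so the next rule applies.
Among Mendoza and Amari, by date of presenting credentials (earlier first): Mendoza (25 Sep 2000) before Amari (18 Dec 2007).
Pereira, Takahashi, Harlow, Marchetti and Espinoza are each accorded doyen status, so the next rule applies.
Among Pereira, Takahashi, Harlow, Marchetti and Espinoza, by date of arrival in the capital (earlier first): Pereira (May 25, 1990) before Takahashi and Harlow (Oct 17, 1992) before Marchetti (Oct 10, 1994) before Espinoza (Apr 16, 1999).
Among Takahashi and Harlow, by date of presenting credentials (earlier first): Takahashi (26 Oct 2007) before Harlow (24 Aug 2009).
Full order: Mendoza, Amari, Pereira, Takahashi, Harlow, Marchetti, Espinoza.

Mendoza, Amari, Pereira, Takahashi, Harlow, Marchetti, Espinoza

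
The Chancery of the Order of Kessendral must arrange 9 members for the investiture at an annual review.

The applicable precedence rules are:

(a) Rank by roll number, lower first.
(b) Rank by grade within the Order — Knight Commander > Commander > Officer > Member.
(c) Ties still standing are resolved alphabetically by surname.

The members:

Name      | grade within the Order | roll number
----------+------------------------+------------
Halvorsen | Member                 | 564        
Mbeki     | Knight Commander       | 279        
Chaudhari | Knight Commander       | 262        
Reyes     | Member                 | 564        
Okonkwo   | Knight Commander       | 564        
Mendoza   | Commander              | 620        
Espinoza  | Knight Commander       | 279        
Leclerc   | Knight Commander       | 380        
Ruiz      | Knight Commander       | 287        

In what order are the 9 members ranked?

Chaudhari, Espinoza, Mbeki, Ruiz, Leclerc, Okonkwo, Halvorsen, Reyes, Mendoza

By roll number (lower first): Chaudhari (262); then Espinoza and Mbeki (both 279); then Ruiz (287); then Leclerc (380); then Okonkwo, Halvorsen and Reyes (each 564); then Mendoza (620).
Espinoza and Mbeki are each Knight Commander, so the next rule applies.
Among Espinoza and Mbeki, alphabetically by surname: Espinoza before Mbeki.
Among Okonkwo, Halvorsen and Reyes, by grade within the Order: Okonkwo (Knight Commander) before Halvorsen and Reyes (Member).
Among Halvorsen and Reyes, alphabetically by surname: Halvorsen before Reyes.
Full order: Chaudhari, Espinoza, Mbeki, Ruiz, Leclerc, Okonkwo, Halvorsen, Reyes, Mendoza.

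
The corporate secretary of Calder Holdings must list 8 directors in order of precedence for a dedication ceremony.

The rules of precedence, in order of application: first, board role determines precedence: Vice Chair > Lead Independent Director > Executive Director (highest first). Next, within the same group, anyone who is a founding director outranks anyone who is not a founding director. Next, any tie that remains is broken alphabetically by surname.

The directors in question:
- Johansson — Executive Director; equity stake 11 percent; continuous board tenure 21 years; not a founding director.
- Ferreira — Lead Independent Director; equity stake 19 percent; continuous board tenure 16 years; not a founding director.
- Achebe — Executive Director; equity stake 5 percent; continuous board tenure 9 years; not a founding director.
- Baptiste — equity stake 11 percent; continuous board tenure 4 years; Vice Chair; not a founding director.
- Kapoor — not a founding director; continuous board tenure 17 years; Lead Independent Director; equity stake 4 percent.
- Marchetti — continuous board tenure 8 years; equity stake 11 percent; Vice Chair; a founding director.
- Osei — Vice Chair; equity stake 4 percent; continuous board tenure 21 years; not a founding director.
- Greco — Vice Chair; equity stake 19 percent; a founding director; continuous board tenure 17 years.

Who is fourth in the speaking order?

Osei

By board role: Greco, Marchetti, Baptiste and Osei (Vice Chair); then Ferreira and Kapoor (Lead Independent Director); then Achebe and Johansson (Executive Director).
Among Greco, Marchetti, Baptiste and Osei, a founding director before not a founding director: Greco and Marchetti (a founding director) before Baptiste and Osei (not a founding director).
Among Greco and Marchetti, alphabetically by surname: Greco before Marchetti.
Among Baptiste and Osei, alphabetically by surname: Baptiste before Osei.
Ferreira and Kapoor are each not a founding director, so the next rule applies.
Among Ferreira and Kapoor, alphabetically by surname: Ferreira before Kapoor.
Achebe and Johansson are each not a founding director, so the next rule applies.
Among Achebe and Johansson, alphabetically by surname: Achebe before Johansson.
Order: Greco, Marchetti, Baptiste, Osei, Ferreira, Kapoor, Achebe, Johansson.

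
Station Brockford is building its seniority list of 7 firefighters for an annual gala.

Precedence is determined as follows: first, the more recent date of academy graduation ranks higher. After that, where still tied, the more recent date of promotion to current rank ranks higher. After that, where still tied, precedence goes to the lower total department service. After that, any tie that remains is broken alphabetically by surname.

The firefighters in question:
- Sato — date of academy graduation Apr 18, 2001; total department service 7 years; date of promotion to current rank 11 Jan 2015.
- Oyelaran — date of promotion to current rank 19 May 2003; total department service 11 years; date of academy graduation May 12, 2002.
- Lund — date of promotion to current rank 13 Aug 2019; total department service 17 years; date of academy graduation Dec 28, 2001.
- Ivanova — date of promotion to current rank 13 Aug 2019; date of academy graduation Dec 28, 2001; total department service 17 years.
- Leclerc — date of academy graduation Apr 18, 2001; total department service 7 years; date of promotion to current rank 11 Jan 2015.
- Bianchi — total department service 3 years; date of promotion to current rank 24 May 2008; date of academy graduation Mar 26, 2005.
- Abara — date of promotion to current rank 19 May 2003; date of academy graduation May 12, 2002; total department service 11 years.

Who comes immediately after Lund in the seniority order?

Leclerc

By date of academy graduation (later first): Bianchi (Mar 26, 2005); then Abara and Oyelaran (both May 12, 2002); then Ivanova and Lund (both Dec 28, 2001); then Leclerc and Sato (both Apr 18, 2001).
Abara and Oyelaran both have date of promotion to current rank 19 May 2003, so the next rule applies.
Abara and Oyelaran both have total department service 11 years, so the next rule applies.
Among Abara and Oyelaran, alphabetically by surname: Abara before Oyelaran.
Ivanova and Lund both have date of promotion to current rank 13 Aug 2019, so the next rule applies.
Ivanova and Lund both have total department service 17 years, so the next rule applies.
Among Ivanova and Lund, alphabetically by surname: Ivanova before Lund.
Leclerc and Sato both have date of promotion to current rank 11 Jan 2015, so the next rule applies.
Leclerc and Sato both have total department service 7 years, so the next rule applies.
Among Leclerc and Sato, alphabetically by surname: Leclerc before Sato.
Order: Bianchi, Abara, Oyelaran, Ivanova, Lund, Leclerc, Sato.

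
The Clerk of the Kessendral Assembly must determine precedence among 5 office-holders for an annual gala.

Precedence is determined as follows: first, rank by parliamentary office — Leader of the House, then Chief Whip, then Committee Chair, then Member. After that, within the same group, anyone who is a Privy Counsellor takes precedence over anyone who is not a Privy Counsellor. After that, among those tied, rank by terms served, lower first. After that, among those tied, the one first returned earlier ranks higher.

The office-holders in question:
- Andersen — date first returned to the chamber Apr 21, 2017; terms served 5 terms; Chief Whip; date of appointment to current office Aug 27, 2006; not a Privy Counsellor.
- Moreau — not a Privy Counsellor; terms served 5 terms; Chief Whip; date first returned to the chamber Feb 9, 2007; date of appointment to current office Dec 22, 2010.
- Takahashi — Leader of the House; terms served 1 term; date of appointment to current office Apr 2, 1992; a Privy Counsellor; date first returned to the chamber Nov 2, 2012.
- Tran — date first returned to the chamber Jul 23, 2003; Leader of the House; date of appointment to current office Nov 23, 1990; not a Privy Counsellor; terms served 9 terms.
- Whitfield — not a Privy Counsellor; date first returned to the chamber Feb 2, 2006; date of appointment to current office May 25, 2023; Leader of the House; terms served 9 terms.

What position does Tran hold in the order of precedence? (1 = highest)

2

By parliamentary office: Takahashi, Tran and Whitfield (Leader of the House); then Moreau and Andersen (Chief Whip).
Among Takahashi, Tran and Whitfield, a Privy Counsellor before not a Privy Counsellor: Takahashi (a Privy Counsellor) before Tran and Whitfield (not a Privy Counsellor).
Tran and Whitfield both have terms served 9 terms, so the next rule applies.
Among Tran and Whitfield, by date first returned to the chamber (earlier first): Tran (Jul 23, 2003) before Whitfield (Feb 2, 2006).
Moreau and Andersen are each not a Privy Counsellor, so the next rule applies.
Moreau and Andersen both have terms served 5 terms, so the next rule applies.
Among Moreau and Andersen, by date first returned to the chamber (earlier first): Moreau (Feb 9, 2007) before Andersen (Apr 21, 2017).
Order: Takahashi, Tran, Whitfield, Moreau, Andersen. So position 2.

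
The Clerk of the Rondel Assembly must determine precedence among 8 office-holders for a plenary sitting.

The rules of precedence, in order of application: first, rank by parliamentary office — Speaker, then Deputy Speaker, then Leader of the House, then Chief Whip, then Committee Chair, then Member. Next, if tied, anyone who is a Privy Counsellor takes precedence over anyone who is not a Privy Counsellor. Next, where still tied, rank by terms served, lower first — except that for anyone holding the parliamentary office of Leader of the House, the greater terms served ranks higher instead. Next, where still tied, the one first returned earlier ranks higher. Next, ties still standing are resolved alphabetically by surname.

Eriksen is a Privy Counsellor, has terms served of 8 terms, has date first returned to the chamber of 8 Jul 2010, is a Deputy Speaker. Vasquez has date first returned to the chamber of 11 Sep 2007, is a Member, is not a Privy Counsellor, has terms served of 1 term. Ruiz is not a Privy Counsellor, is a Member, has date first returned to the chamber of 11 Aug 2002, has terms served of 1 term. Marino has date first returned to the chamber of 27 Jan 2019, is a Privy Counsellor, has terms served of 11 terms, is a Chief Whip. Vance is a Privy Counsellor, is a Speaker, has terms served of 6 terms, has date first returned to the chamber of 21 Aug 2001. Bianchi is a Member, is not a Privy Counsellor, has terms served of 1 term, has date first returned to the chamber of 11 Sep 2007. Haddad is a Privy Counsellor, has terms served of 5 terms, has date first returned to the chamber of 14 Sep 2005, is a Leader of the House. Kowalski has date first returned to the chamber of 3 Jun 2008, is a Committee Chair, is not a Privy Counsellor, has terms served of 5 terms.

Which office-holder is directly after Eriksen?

By parliamentary office: Vance (Speaker); then Eriksen (Deputy Speaker); then Haddad (Leader of the House); then Marino (Chief Whip); then Kowalski (Committee Chair); then Ruiz, Bianchi and Vasquez (Member).
Ruiz, Bianchi and Vasquez are each not a Privy Counsellor, so the next rule applies.
Ruiz, Bianchi and Vasquez all have terms served 1 term, so the next rule applies.
Among Ruiz, Bianchi and Vasquez, by date first returned to the chamber (earlier first): Ruiz (11 Aug 2002) before Bianchi and Vasquez (11 Sep 2007).
Among Bianchi and Vasquez, alphabetically by surname: Bianchi before Vasquez.
Order: Vance, Eriksen, Haddad, Marino, Kowalski, Ruiz, Bianchi, Vasquez.

Haddad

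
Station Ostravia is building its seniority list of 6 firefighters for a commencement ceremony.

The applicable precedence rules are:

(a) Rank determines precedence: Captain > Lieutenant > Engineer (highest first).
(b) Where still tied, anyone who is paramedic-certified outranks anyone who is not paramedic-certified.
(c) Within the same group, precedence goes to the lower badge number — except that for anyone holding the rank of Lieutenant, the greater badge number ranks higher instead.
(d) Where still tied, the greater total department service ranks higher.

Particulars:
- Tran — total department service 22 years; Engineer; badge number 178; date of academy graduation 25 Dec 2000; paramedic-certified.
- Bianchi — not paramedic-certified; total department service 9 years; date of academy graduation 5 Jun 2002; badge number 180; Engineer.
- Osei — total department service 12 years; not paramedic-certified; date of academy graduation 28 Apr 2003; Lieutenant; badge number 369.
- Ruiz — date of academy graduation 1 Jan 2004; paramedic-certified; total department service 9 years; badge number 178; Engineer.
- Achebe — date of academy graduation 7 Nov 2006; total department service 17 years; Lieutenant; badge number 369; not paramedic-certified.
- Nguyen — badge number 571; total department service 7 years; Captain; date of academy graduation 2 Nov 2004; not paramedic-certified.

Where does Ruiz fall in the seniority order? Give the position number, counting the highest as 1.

By rank: Nguyen (Captain); then Achebe and Osei (Lieutenant); then Tran, Ruiz and Bianchi (Engineer).
Achebe and Osei are each not paramedic-certified, so the next rule applies.
Achebe and Osei both have badge number 369, so the next rule applies.
Among Achebe and Osei, by total department service (higher first): Achebe (17 years) before Osei (12 years).
Among Tran, Ruiz and Bianchi, paramedic-certified before not paramedic-certified: Tran and Ruiz (paramedic-certified) before Bianchi (not paramedic-certified).
Tran and Ruiz both have badge number 178, so the next rule applies.
Among Tran and Ruiz, by total department service (higher first): Tran (22 years) before Ruiz (9 years).
Order: Nguyen, Achebe, Osei, Tran, Ruiz, Bianchi. So position 5.

5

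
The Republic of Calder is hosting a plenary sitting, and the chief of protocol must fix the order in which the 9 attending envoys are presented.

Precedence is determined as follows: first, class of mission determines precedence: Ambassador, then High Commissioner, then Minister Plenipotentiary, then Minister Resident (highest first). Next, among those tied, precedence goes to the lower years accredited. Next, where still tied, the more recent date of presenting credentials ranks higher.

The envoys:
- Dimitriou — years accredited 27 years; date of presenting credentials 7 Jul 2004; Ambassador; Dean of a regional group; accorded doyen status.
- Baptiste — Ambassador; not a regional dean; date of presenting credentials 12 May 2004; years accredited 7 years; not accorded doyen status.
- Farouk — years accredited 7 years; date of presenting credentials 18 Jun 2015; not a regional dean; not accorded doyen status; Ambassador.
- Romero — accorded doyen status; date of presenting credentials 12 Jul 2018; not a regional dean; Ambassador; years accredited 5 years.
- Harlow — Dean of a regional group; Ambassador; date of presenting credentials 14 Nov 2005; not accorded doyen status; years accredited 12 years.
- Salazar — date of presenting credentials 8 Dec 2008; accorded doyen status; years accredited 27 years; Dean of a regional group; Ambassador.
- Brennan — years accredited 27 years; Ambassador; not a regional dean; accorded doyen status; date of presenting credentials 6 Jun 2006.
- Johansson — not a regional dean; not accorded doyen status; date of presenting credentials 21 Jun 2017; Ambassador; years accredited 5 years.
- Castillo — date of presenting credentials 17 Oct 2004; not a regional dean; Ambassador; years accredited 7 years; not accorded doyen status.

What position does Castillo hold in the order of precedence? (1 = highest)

4

By class of mission: Romero, Johansson, Farouk, Castillo, Baptiste, Harlow, Salazar, Brennan and Dimitriou (Ambassador).
Among Romero, Johansson, Farouk, Castillo, Baptiste, Harlow, Salazar, Brennan and Dimitriou, by years accredited (lower first): Romero and Johansson (5 years) before Farouk, Castillo and Baptiste (7 years) before Harlow (12 years) before Salazar, Brennan and Dimitriou (27 years).
Among Romero and Johansson, by date of presenting credentials (later first): Romero (12 Jul 2018) before Johansson (21 Jun 2017).
Among Farouk, Castillo and Baptiste, by date of presenting credentials (later first): Farouk (18 Jun 2015) before Castillo (17 Oct 2004) before Baptiste (12 May 2004).
Among Salazar, Brennan and Dimitriou, by date of presenting credentials (later first): Salazar (8 Dec 2008) before Brennan (6 Jun 2006) before Dimitriou (7 Jul 2004).
Order: Romero, Johansson, Farouk, Castillo, Baptiste, Harlow, Salazar, Brennan, Dimitriou. So position 4.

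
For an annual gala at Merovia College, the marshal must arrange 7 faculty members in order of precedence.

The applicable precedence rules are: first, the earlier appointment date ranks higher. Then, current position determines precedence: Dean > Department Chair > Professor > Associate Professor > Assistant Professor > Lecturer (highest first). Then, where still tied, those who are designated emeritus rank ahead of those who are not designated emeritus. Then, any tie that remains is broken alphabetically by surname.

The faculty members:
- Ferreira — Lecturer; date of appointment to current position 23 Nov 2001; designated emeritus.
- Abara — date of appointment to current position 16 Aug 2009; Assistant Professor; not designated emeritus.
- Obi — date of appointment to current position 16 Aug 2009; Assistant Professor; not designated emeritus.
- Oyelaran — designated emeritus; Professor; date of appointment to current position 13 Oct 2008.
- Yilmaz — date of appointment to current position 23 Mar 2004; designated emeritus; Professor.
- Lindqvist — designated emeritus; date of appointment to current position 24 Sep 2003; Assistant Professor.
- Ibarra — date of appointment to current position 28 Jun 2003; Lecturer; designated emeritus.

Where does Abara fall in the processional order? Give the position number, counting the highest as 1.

6

By date of appointment to current position (earlier first): Ferreira (23 Nov 2001); then Ibarra (28 Jun 2003); then Lindqvist (24 Sep 2003); then Yilmaz (23 Mar 2004); then Oyelaran (13 Oct 2008); then Abara and Obi (both 16 Aug 2009).
Abara and Obi are each Assistant Professor, so the next rule applies.
Abara and Obi are each not designated emeritus, so the next rule applies.
Among Abara and Obi, alphabetically by surname: Abara before Obi.
Order: Ferreira, Ibarra, Lindqvist, Yilmaz, Oyelaran, Abara, Obi. So position 6.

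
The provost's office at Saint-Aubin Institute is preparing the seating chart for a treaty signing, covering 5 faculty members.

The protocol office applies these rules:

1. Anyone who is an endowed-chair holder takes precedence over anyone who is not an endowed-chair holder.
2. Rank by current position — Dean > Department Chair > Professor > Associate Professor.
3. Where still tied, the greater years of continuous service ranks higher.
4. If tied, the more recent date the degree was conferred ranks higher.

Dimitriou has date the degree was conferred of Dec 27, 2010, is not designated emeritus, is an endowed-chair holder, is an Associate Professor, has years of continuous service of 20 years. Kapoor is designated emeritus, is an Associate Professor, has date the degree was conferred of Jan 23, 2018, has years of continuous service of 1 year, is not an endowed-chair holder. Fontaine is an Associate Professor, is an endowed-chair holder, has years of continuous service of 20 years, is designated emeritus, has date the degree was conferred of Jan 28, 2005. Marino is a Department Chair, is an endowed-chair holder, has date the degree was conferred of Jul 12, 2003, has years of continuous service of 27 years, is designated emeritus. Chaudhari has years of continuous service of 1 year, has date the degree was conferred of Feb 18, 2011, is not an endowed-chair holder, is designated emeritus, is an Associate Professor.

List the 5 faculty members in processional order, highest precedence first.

By the first rule: Marino, Dimitriou and Fontaine (each an endowed-chair holder); then Kapoor and Chaudhari (both not an endowed-chair holder).
Among Marino, Dimitriou and Fontaine, by current position: Marino (Department Chair) before Dimitriou and Fontaine (Associate Professor).
Dimitriou and Fontaine both have years of continuous service 20 years, so the next rule applies.
Among Dimitriou and Fontaine, by date the degree was conferred (later first): Dimitriou (Dec 27, 2010) before Fontaine (Jan 28, 2005).
Kapoor and Chaudhari are each Associate Professor, so the next rule applies.
Kapoor and Chaudhari both have years of continuous service 1 year, so the next rule applies.
Among Kapoor and Chaudhari, by date the degree was conferred (later first): Kapoor (Jan 23, 2018) before Chaudhari (Feb 18, 2011).
Full order: Marino, Dimitriou, Fontaine, Kapoor, Chaudhari.

Marino, Dimitriou, Fontaine, Kapoor, Chaudhari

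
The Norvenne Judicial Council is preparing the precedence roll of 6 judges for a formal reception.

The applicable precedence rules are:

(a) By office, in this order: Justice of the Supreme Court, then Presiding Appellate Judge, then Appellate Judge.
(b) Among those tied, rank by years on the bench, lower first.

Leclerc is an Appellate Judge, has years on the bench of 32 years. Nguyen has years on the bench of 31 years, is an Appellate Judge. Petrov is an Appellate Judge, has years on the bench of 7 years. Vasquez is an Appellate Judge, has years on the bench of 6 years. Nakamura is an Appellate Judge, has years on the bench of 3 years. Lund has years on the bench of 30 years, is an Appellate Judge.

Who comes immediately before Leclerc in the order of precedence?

By office: Nakamura, Vasquez, Petrov, Lund, Nguyen and Leclerc (Appellate Judge).
Among Nakamura, Vasquez, Petrov, Lund, Nguyen and Leclerc, by years on the bench (lower first): Nakamura (3 years) before Vasquez (6 years) before Petrov (7 years) before Lund (30 years) before Nguyen (31 years) before Leclerc (32 years).
Order: Nakamura, Vasquez, Petrov, Lund, Nguyen, Leclerc.

Nguyen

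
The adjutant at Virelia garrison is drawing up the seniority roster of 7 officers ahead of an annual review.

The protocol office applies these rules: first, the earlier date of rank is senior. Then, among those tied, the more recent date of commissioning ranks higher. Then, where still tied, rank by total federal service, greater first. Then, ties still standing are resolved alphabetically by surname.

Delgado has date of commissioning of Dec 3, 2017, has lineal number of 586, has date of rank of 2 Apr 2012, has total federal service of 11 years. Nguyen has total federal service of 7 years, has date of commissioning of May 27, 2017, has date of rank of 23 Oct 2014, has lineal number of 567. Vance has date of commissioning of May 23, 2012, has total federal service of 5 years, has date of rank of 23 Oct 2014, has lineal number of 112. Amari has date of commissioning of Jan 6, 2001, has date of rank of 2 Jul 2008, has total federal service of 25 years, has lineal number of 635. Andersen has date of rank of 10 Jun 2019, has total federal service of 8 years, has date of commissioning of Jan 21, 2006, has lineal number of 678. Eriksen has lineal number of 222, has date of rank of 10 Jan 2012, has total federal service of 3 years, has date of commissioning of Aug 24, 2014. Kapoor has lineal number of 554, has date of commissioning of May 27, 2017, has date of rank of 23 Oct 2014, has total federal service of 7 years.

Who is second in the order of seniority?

Eriksen

By date of rank (earlier first): Amari (2 Jul 2008); then Eriksen (10 Jan 2012); then Delgado (2 Apr 2012); then Kapoor, Nguyen and Vance (each 23 Oct 2014); then Andersen (10 Jun 2019).
Among Kapoor, Nguyen and Vance, by date of commissioning (later first): Kapoor and Nguyen (May 27, 2017) before Vance (May 23, 2012).
Kapoor and Nguyen both have total federal service 7 years, so the next rule applies.
Among Kapoor and Nguyen, alphabetically by surname: Kapoor before Nguyen.
Order: Amari, Eriksen, Delgado, Kapoor, Nguyen, Vance, Andersen.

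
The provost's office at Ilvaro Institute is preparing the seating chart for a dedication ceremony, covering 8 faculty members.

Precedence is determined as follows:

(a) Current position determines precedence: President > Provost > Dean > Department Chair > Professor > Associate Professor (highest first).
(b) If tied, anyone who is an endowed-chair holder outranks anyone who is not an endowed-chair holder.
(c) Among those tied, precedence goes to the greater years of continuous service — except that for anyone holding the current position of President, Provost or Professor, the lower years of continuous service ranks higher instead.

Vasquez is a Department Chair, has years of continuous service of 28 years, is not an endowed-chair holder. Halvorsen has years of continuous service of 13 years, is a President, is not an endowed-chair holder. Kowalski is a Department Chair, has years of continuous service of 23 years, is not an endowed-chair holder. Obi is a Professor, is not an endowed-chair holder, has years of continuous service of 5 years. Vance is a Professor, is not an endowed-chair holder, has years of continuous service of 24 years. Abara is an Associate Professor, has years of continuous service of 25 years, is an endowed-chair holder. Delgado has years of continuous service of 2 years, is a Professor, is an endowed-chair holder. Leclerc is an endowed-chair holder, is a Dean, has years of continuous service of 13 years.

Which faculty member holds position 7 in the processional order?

By current position: Halvorsen (President); then Leclerc (Dean); then Vasquez and Kowalski (Department Chair); then Delgado, Obi and Vance (Professor); then Abara (Associate Professor).
Vasquez and Kowalski are each not an endowed-chair holder, so the next rule applies.
Among Vasquez and Kowalski, by years of continuous service (higher first): Vasquez (28 years) before Kowalski (23 years).
Among Delgado, Obi and Vance, an endowed-chair holder before not an endowed-chair holder: Delgado (an endowed-chair holder) before Obi and Vance (not an endowed-chair holder).
Among Obi and Vance, by years of continuous service (lower first) (reversed rule for this group): Obi (5 years) before Vance (24 years).
Order: Halvorsen, Leclerc, Vasquez, Kowalski, Delgado, Obi, Vance, Abara.

Vance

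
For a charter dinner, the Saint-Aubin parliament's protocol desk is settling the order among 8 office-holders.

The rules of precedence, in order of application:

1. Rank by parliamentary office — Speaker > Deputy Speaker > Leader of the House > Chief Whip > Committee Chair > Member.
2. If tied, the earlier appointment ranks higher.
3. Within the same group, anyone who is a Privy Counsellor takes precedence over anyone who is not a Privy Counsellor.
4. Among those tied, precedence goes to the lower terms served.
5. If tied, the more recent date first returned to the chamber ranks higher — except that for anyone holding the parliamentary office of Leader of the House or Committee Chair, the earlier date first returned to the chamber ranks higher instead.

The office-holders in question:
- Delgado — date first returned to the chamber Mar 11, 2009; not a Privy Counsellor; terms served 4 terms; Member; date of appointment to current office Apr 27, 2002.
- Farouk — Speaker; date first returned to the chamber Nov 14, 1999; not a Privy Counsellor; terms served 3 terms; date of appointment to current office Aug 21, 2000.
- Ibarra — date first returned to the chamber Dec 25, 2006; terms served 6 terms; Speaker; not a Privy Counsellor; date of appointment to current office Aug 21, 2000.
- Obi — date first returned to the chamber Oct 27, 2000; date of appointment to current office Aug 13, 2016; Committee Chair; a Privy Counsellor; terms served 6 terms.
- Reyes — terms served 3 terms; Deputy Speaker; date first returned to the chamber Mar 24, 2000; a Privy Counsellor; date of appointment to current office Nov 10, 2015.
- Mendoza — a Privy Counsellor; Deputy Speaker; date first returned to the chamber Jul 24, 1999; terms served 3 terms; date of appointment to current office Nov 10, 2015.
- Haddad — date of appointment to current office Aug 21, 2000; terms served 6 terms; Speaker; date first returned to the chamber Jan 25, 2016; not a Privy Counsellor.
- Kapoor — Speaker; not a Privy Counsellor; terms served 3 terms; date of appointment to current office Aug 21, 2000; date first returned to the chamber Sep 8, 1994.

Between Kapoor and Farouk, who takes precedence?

By parliamentary office: Farouk, Kapoor, Haddad and Ibarra (Speaker); then Reyes and Mendoza (Deputy Speaker); then Obi (Committee Chair); then Delgado (Member).
Farouk, Kapoor, Haddad and Ibarra all have date of appointment to current office Aug 21, 2000, so the next rule applies.
Farouk, Kapoor, Haddad and Ibarra are each not a Privy Counsellor, so the next rule applies.
Among Farouk, Kapoor, Haddad and Ibarra, by terms served (lower first): Farouk and Kapoor (3 terms) before Haddad and Ibarra (6 terms).
Among Farouk and Kapoor, by date first returned to the chamber (later first): Farouk (Nov 14, 1999) before Kapoor (Sep 8, 1994).
Among Haddad and Ibarra, by date first returned to the chamber (later first): Haddad (Jan 25, 2016) before Ibarra (Dec 25, 2006).
Reyes and Mendoza both have date of appointment to current office Nov 10, 2015, so the next rule applies.
Reyes and Mendoza are each a Privy Counsellor, so the next rule applies.
Reyes and Mendoza both have terms served 3 terms, so the next rule applies.
Among Reyes and Mendoza, by date first returned to the chamber (later first): Reyes (Mar 24, 2000) before Mendoza (Jul 24, 1999).
So Farouk takes precedence.

Farouk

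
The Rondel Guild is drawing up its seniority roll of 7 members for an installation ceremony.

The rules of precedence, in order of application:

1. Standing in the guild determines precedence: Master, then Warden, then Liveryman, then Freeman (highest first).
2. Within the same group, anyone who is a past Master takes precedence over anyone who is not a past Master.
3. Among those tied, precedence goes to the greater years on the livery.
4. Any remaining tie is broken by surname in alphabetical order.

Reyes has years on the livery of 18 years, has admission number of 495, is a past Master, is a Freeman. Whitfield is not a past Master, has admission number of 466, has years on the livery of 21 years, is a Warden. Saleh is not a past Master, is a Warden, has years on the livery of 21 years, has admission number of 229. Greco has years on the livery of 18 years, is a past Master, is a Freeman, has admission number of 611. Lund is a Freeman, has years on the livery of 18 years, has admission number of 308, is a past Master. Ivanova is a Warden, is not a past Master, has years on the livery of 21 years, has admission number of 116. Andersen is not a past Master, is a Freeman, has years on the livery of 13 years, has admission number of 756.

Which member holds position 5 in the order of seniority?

Lund

By standing in the guild: Ivanova, Saleh and Whitfield (Warden); then Greco, Lund, Reyes and Andersen (Freeman).
Ivanova, Saleh and Whitfield are each not a past Master, so the next rule applies.
Ivanova, Saleh and Whitfield all have years on the livery 21 years, so the next rule applies.
Among Ivanova, Saleh and Whitfield, alphabetically by surname: Ivanova before Saleh before Whitfield.
Among Greco, Lund, Reyes and Andersen, a past Master before not a past Master: Greco, Lund and Reyes (a past Master) before Andersen (not a past Master).
Greco, Lund and Reyes all have years on the livery 18 years, so the next rule applies.
Among Greco, Lund and Reyes, alphabetically by surname: Greco before Lund before Reyes.
Order: Ivanova, Saleh, Whitfield, Greco, Lund, Reyes, Andersen.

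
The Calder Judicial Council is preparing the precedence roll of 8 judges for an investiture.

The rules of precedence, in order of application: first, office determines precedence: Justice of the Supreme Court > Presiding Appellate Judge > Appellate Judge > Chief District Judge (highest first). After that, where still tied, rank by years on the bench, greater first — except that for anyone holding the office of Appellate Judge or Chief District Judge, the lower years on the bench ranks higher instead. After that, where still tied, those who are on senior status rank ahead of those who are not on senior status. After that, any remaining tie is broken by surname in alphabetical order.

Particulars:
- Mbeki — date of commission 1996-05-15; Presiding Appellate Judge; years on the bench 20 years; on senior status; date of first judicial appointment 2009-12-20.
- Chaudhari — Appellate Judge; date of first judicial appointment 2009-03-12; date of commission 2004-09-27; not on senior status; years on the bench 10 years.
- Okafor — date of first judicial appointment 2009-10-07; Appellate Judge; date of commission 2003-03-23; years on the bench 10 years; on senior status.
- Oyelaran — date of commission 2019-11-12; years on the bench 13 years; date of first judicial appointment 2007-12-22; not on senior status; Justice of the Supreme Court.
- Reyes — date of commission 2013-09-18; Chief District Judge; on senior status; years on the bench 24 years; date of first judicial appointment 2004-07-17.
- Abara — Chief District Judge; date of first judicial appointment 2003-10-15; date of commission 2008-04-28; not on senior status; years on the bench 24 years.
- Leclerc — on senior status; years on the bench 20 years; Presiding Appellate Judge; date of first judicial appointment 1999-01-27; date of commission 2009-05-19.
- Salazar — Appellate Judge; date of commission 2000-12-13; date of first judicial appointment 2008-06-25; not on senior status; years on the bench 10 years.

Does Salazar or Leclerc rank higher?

By office: Oyelaran (Justice of the Supreme Court); then Leclerc and Mbeki (Presiding Appellate Judge); then Okafor, Chaudhari and Salazar (Appellate Judge); then Reyes and Abara (Chief District Judge).
Leclerc and Mbeki both have years on the bench 20 years, so the next rule applies.
Leclerc and Mbeki are each on senior status, so the next rule applies.
Among Leclerc and Mbeki, alphabetically by surname: Leclerc before Mbeki.
Okafor, Chaudhari and Salazar all have years on the bench 10 years, so the next rule applies.
Among Okafor, Chaudhari and Salazar, on senior status before not on senior status: Okafor (on senior status) before Chaudhari and Salazar (not on senior status).
Among Chaudhari and Salazar, alphabetically by surname: Chaudhari before Salazar.
Reyes and Abara both have years on the bench 24 years, so the next rule applies.
Among Reyes and Abara, on senior status before not on senior status: Reyes (on senior status) before Abara (not on senior status).
So Leclerc takes precedence.

Leclerc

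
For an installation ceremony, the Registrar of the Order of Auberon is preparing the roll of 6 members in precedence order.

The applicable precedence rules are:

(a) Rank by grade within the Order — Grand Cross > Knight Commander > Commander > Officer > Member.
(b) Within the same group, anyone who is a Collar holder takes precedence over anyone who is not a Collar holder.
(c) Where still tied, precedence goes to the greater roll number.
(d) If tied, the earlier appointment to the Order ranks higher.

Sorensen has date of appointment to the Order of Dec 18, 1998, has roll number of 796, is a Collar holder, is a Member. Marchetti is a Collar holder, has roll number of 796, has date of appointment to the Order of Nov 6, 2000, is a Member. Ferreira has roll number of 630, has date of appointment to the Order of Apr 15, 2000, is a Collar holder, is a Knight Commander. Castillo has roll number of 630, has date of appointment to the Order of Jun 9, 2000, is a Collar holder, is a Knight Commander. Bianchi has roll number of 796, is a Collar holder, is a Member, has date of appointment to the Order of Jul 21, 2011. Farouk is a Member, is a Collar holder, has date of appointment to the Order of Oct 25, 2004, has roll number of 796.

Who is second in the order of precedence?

Castillo

By grade within the Order: Ferreira and Castillo (Knight Commander); then Sorensen, Marchetti, Farouk and Bianchi (Member).
Ferreira and Castillo are each a Collar holder, so the next rule applies.
Ferreira and Castillo both have roll number 630, so the next rule applies.
Among Ferreira and Castillo, by date of appointment to the Order (earlier first): Ferreira (Apr 15, 2000) before Castillo (Jun 9, 2000).
Sorensen, Marchetti, Farouk and Bianchi are each a Collar holder, so the next rule applies.
Sorensen, Marchetti, Farouk and Bianchi all have roll number 796, so the next rule applies.
Among Sorensen, Marchetti, Farouk and Bianchi, by date of appointment to the Order (earlier first): Sorensen (Dec 18, 1998) before Marchetti (Nov 6, 2000) before Farouk (Oct 25, 2004) before Bianchi (Jul 21, 2011).
Order: Ferreira, Castillo, Sorensen, Marchetti, Farouk, Bianchi.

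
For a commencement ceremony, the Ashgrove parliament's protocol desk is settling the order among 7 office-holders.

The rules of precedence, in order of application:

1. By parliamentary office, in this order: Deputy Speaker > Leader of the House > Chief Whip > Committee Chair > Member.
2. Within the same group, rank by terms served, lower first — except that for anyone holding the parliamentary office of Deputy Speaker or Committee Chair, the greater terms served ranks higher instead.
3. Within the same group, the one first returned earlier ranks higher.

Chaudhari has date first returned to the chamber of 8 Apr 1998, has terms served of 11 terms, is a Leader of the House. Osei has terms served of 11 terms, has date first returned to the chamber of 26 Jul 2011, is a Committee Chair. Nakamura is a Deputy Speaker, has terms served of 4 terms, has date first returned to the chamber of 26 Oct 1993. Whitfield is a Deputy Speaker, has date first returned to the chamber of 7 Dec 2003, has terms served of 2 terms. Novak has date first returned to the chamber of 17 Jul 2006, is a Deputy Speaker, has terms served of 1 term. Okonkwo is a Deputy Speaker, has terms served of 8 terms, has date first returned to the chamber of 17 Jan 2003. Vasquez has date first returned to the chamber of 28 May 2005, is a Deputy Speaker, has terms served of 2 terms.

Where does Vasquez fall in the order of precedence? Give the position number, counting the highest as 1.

By parliamentary office: Okonkwo, Nakamura, Whitfield, Vasquez and Novak (Deputy Speaker); then Chaudhari (Leader of the House); then Osei (Committee Chair).
Among Okonkwo, Nakamura, Whitfield, Vasquez and Novak, by terms served (higher first) (reversed rule for this group): Okonkwo (8 terms) before Nakamura (4 terms) before Whitfield and Vasquez (2 terms) before Novak (1 term).
Among Whitfield and Vasquez, by date first returned to the chamber (earlier first): Whitfield (7 Dec 2003) before Vasquez (28 May 2005).
Order: Okonkwo, Nakamura, Whitfield, Vasquez, Novak, Chaudhari, Osei. So position 4.

4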